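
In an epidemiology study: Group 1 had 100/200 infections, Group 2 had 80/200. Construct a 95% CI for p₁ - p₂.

p̂₁ = 0.5, p̂₂ = 0.4. Difference = 0.1. CI = (0.003, 0.197)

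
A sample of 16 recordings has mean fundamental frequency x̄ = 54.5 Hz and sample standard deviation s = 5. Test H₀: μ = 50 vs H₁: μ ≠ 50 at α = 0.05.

t = (x̄ - μ₀)/(s/√n) = (54.5 - 50)/(5/√16) = 3.6. df = 15, critical t = ±2.131. Reject H₀.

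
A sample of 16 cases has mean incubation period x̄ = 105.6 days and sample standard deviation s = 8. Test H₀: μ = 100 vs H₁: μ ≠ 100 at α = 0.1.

t = (x̄ - μ₀)/(s/√n) = (105.6 - 100)/(8/√16) = 2.8. df = 15, critical t = ±1.753. Reject H₀.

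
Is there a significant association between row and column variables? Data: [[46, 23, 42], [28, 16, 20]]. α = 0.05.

χ² = 0.882. df = 2, critical = 5.991. Fail to reject H₀. No evidence of dependence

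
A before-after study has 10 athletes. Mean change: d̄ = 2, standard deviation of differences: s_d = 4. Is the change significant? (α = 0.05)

t = d̄/(s_d/√n) = 2/(4/√10) = 1.581. df = 9, critical t = ±2.262. Fail to reject H₀.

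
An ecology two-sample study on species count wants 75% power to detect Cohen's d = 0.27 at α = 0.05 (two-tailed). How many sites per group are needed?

z_{α/2} = 1.96, z_β = Φ⁻¹(0.75) = 0.674. For small effect (d = 0.27): n per group = 2(z_{α/2} + z_β)²/d² = 2(1.96 + 0.674)²/0.27² = 190.3 → 191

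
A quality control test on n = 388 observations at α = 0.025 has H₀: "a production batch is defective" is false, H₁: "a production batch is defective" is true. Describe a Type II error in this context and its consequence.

Type II error: failing to reject H₀ when it is false — concluding that a production batch is defective is not supported when in fact it is. Consequence: shipping a defective batch — faulty products reach customers.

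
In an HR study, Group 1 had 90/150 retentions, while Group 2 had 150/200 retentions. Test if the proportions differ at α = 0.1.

p̂₁ = 0.6, p̂₂ = 0.75, pooled p̂ = 0.686. z = -2.991. Critical: ±1.645. Reject H₀.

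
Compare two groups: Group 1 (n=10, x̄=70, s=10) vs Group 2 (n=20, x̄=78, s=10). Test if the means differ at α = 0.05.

Pooled sp = 10.0. t = -2.066, df = 28. Critical t = ±2.048. Reject H₀.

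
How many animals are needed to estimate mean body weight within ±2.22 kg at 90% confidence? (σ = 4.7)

n = (z*σ/E)² = (1.645×4.7/2.22)² = 12.1 → n = 13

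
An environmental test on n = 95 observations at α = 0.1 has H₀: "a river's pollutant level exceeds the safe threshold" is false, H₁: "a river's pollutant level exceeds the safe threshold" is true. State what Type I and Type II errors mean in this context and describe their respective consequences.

Type I (false positive): concluding that a river's pollutant level exceeds the safe threshold when it is not — shutting down a compliant factory unnecessarily. Type II (false negative): failing to conclude that a river's pollutant level exceeds the safe threshold when it is — allowing unsafe pollution to continue. Which is costlier depends on domain priorities and is a judgement call rather than a statistical fact.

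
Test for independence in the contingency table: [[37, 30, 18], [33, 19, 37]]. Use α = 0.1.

χ² = 9.174. df = 2, critical = 4.605. Reject H₀. Variables are dependent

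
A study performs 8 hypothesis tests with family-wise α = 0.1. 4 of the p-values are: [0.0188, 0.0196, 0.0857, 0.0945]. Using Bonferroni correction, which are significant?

Bonferroni α = 0.1/8 = 0.0125. None of the given p-values are significant.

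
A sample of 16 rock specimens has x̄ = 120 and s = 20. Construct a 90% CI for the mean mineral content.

CI = x̄ ± t*(s/√n) = 120 ± 1.753(20/√16) = (111.23, 128.76)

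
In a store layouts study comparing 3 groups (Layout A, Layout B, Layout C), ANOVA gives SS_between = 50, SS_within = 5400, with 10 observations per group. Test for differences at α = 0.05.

df_between = 2, df_within = 27. F = MS_between/MS_within = 25.0/200.0 = 0.125. F_crit ≈ 3.354. Fail to reject H₀.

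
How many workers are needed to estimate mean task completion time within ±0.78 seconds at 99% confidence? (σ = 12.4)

n = (z*σ/E)² = (2.576×12.4/0.78)² = 1677.05 → n = 1678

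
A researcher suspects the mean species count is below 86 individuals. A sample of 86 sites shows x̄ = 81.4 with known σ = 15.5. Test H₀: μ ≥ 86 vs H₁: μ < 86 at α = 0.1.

z = -2.752. Critical value: -1.28. Reject H₀.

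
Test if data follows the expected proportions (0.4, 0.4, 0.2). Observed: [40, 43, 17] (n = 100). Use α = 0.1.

Expected: [40.0, 40.0, 20.0]. χ² = 0.675. df = 2, critical = 4.605. Fail to reject H₀.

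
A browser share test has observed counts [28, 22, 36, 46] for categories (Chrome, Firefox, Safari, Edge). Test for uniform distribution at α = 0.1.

Expected = 33 each. χ² = Σ(O-E)²/E = 9.818. df = 3, critical value = 6.251. Reject H₀.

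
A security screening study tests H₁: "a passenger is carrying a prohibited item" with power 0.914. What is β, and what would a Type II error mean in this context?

β = 1 - power = 1 - 0.914 = 0.086. A Type II error is failing to reject H₀ when H₀ is false (false negative) — here, failing to conclude that a passenger is carrying a prohibited item when in fact it is true. Consequence: letting a prohibited item through — security breach.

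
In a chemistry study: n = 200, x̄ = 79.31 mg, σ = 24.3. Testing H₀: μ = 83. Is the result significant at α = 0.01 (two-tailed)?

z = (79.31 - 83)/(24.3/√200) = -2.148. Since |z| ≤ 2.576, not significant at α = 0.01.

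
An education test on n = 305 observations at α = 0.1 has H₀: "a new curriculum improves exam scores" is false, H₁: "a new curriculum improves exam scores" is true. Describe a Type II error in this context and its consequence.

Type II error: failing to reject H₀ when it is false — concluding that a new curriculum improves exam scores is not supported when in fact it is. Consequence: keeping the old curriculum when the new one would have helped students.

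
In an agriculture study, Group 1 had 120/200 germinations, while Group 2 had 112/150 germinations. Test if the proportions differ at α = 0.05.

p̂₁ = 0.6, p̂₂ = 0.747, pooled p̂ = 0.663. z = -2.872. Critical: ±1.96. Reject H₀.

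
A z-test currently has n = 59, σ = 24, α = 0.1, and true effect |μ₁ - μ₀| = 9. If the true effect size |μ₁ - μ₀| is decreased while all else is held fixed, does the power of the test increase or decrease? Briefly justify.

Power decreases: a smaller true effect decreases the non-centrality λ = |μ₁ - μ₀|/(σ/√n).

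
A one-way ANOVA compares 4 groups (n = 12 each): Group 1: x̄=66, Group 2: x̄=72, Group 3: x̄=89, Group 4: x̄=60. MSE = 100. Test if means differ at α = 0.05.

Grand mean = 71.75. SS_between = 5625.0, MS_between = 1875.0. F = 18.75, F_crit ≈ 2.816. Reject H₀.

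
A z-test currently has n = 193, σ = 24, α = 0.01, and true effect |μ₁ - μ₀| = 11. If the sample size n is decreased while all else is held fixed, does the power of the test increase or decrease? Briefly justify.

Power decreases: a smaller n inflates the standard error σ/√n, pulling the sampling distribution under H₁ back toward the critical value.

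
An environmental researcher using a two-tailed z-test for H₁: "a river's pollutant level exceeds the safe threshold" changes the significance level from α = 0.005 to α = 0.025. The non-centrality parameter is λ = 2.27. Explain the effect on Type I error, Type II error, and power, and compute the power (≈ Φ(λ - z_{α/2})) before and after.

Increasing α from 0.005 to 0.025:
• Type I error rate increases (α is the Type I rate by definition).
• Critical value moves from z_{α/2} = 2.807 to 2.241, so power = Φ(λ - z_{α/2}) goes from Φ(2.27 - 2.807) = 0.296 to Φ(2.27 - 2.241) = 0.512.
• Type II error rate β = 1 - power therefore decreases (0.704 → 0.488).
Appropriate when false negatives are costly — here, allowing unsafe pollution to continue.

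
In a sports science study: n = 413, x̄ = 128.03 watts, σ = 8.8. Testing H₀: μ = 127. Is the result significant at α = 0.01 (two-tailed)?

z = (128.03 - 127)/(8.8/√413) = 2.379. Since |z| ≤ 2.576, not significant at α = 0.01.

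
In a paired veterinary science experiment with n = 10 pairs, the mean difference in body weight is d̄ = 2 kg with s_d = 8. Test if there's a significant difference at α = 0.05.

t = d̄/(s_d/√n) = 2/(8/√10) = 0.791. df = 9, critical t = ±2.262. Fail to reject H₀.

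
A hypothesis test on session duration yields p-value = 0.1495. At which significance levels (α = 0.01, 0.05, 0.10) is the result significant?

p = 0.1495. Not significant at any of the given levels.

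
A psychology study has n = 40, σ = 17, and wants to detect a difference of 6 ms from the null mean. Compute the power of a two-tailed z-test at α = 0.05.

SE = σ/√n = 17/√40 = 2.688. Non-centrality λ = d/SE = 6/2.688 = 2.232. Power ≈ Φ(λ - z_{α/2}) = Φ(2.232 - 1.96) = Φ(0.272) = 0.607.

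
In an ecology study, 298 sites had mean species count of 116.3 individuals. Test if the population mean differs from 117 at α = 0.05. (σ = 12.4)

z = (x̄ - μ₀)/(σ/√n) = (116.3 - 117)/(12.4/√298) = -0.975. Critical value: ±1.96. Since |-0.975| ≤ 1.96, Fail to reject H₀.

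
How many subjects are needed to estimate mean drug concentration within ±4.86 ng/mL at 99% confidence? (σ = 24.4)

n = (z*σ/E)² = (2.576×24.4/4.86)² = 167.3 → n = 168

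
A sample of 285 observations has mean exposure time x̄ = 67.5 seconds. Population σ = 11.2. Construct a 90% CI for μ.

CI = x̄ ± z*(σ/√n) = 67.5 ± 1.645(11.2/√285) = 67.5 ± 1.09 = (66.41, 68.59)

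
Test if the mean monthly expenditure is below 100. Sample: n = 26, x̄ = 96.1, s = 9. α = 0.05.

t = (96.1 - 100)/(9/√26) = -2.21, df = 25. Critical t = -1.708. Reject H₀.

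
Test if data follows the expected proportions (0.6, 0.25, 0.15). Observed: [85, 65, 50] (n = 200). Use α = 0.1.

Expected: [120.0, 50.0, 30.0]. χ² = 28.042. df = 2, critical = 4.605. Reject H₀.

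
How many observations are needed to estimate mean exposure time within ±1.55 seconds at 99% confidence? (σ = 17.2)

n = (z*σ/E)² = (2.576×17.2/1.55)² = 817.1 → n = 818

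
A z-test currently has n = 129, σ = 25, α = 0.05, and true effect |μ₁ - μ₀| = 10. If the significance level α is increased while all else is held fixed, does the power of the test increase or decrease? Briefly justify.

Power increases: a larger α lowers the critical value, so more of the H₁ sampling distribution falls in the rejection region.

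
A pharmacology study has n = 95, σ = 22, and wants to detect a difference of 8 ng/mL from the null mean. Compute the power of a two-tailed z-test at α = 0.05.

SE = σ/√n = 22/√95 = 2.257. Non-centrality λ = d/SE = 8/2.257 = 3.544. Power ≈ Φ(λ - z_{α/2}) = Φ(3.544 - 1.96) = Φ(1.584) = 0.943.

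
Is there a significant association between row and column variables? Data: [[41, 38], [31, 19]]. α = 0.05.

χ² = 1.267. df = 1, critical = 3.841. Fail to reject H₀. No evidence of dependence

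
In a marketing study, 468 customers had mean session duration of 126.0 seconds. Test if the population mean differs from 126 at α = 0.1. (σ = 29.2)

z = (x̄ - μ₀)/(σ/√n) = (126.0 - 126)/(29.2/√468) = 0.0. Critical value: ±1.645. Since |0.0| ≤ 1.645, Fail to reject H₀.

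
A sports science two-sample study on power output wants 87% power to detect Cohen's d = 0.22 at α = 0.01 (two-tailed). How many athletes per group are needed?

z_{α/2} = 2.576, z_β = Φ⁻¹(0.87) = 1.126. For small effect (d = 0.22): n per group = 2(z_{α/2} + z_β)²/d² = 2(2.576 + 1.126)²/0.22² = 566.3 → 567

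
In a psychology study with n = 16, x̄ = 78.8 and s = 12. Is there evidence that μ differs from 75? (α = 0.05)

t = (x̄ - μ₀)/(s/√n) = (78.8 - 75)/(12/√16) = 1.267. df = 15, critical t = ±2.131. Fail to reject H₀.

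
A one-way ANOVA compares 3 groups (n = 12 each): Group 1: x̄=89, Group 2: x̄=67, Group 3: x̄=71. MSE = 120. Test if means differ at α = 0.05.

Grand mean = 75.67. SS_between = 3296.0, MS_between = 1648.0. F = 13.733, F_crit ≈ 3.285. Reject H₀.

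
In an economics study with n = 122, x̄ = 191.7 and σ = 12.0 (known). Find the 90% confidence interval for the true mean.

CI = x̄ ± z*(σ/√n) = 191.7 ± 1.645(12.0/√122) = 191.7 ± 1.79 = (189.91, 193.49)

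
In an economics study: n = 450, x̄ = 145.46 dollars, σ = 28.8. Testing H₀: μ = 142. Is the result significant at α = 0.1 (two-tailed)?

z = (145.46 - 142)/(28.8/√450) = 2.549. Since |z| > 1.645, significant at α = 0.1.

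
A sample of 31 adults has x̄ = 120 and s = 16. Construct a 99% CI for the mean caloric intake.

CI = x̄ ± t*(s/√n) = 120 ± 2.75(16/√31) = (112.1, 127.9)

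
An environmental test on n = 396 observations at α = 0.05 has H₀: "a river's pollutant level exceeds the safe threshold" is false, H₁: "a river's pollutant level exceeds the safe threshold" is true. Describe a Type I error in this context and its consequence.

Type I error: rejecting H₀ when it is true — concluding that a river's pollutant level exceeds the safe threshold when in fact it is not. Consequence: shutting down a compliant factory unnecessarily.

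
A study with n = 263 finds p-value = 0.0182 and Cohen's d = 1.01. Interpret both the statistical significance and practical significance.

Statistically significant (p = 0.0182 < 0.05). Cohen's d = 1.01 indicates a large effect size. Both statistical and practical significance should be considered.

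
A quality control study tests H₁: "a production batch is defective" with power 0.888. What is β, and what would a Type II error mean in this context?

β = 1 - power = 1 - 0.888 = 0.112. A Type II error is failing to reject H₀ when H₀ is false (false negative) — here, failing to conclude that a production batch is defective when in fact it is true. Consequence: shipping a defective batch — faulty products reach customers.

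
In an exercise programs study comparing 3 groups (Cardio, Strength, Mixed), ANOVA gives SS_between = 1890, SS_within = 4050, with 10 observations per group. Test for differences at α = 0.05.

df_between = 2, df_within = 27. F = MS_between/MS_within = 945.0/150.0 = 6.3. F_crit ≈ 3.354. Reject H₀. At least one mean differs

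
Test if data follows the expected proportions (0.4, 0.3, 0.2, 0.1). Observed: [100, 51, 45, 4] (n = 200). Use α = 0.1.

Expected: [80.0, 60.0, 40.0, 20.0]. χ² = 19.775. df = 3, critical = 6.251. Reject H₀.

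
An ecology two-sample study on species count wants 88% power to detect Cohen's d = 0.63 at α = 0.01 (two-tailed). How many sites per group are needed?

z_{α/2} = 2.576, z_β = Φ⁻¹(0.88) = 1.175. For medium effect (d = 0.63): n per group = 2(z_{α/2} + z_β)²/d² = 2(2.576 + 1.175)²/0.63² = 70.9 → 71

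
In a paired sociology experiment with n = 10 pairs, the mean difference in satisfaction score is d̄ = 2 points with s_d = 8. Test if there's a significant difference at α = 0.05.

t = d̄/(s_d/√n) = 2/(8/√10) = 0.791. df = 9, critical t = ±2.262. Fail to reject H₀.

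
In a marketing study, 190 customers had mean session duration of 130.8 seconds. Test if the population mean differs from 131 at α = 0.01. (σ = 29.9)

z = (x̄ - μ₀)/(σ/√n) = (130.8 - 131)/(29.9/√190) = -0.092. Critical value: ±2.576. Since |-0.092| ≤ 2.576, Fail to reject H₀.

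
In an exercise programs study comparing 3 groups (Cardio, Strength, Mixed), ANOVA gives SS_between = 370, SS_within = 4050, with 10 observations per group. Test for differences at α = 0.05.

df_between = 2, df_within = 27. F = MS_between/MS_within = 185.0/150.0 = 1.233. F_crit ≈ 3.354. Fail to reject H₀.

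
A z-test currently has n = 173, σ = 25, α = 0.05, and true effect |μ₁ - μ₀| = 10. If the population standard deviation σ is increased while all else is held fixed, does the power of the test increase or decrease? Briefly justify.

Power decreases: a larger σ inflates the standard error σ/√n, pulling the sampling distribution under H₁ back toward the critical value.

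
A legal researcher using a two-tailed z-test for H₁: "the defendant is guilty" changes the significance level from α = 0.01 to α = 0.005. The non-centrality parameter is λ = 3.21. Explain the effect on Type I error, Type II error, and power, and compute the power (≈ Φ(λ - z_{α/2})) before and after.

Decreasing α from 0.01 to 0.005:
• Type I error rate decreases (α is the Type I rate by definition).
• Critical value moves from z_{α/2} = 2.576 to 2.807, so power = Φ(λ - z_{α/2}) goes from Φ(3.21 - 2.576) = 0.737 to Φ(3.21 - 2.807) = 0.657.
• Type II error rate β = 1 - power therefore increases (0.263 → 0.343).
Appropriate when false positives are costly — here, convicting an innocent person.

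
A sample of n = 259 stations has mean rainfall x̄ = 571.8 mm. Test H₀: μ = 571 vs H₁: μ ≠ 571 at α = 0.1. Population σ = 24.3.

z = (x̄ - μ₀)/(σ/√n) = (571.8 - 571)/(24.3/√259) = 0.53. Critical value: ±1.645. Since |0.53| ≤ 1.645, Fail to reject H₀.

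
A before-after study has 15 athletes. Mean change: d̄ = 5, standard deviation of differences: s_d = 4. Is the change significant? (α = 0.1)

t = d̄/(s_d/√n) = 5/(4/√15) = 4.841. df = 14, critical t = ±1.761. Reject H₀.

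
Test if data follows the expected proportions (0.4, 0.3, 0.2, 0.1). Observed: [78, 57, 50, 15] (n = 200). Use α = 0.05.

Expected: [80.0, 60.0, 40.0, 20.0]. χ² = 3.95. df = 3, critical = 7.815. Fail to reject H₀.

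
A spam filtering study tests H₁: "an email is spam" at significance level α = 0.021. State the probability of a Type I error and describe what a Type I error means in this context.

P(Type I error) = α = 0.021. A Type I error is rejecting H₀ when H₀ is actually true (false positive) — here, concluding that an email is spam when in fact this is not the case. Consequence: a legitimate email is sent to the spam folder and the user misses it.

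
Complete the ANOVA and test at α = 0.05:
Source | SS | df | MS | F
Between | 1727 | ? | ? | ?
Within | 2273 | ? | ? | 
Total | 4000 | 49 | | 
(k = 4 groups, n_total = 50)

df_between = 3, df_within = 46. MS_between = 575.67, MS_within = 49.41. F = 11.65, F_crit ≈ 2.807. Reject H₀.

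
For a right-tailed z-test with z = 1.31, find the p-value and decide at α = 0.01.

p = P(Z > 1.31) = 1 - Φ(1.31) ≈ 0.0951. Since p ≥ 0.01, fail to reject H₀ (not significant) at α = 0.01.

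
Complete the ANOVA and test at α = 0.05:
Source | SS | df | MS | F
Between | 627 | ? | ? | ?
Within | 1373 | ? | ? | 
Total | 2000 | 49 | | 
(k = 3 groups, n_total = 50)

df_between = 2, df_within = 47. MS_between = 313.5, MS_within = 29.21. F = 10.732, F_crit ≈ 3.195. Reject H₀.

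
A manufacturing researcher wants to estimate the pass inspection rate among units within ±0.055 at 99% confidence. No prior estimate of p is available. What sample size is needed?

Conservative approach: use p = 0.5 (maximizes p(1-p) = 0.25). n = z²(0.25)/E² = 2.576²×0.25/0.055² = 548.4 → n = 549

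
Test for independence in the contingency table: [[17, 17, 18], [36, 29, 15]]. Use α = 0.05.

χ² = 4.477. df = 2, critical = 5.991. Fail to reject H₀. No evidence of dependence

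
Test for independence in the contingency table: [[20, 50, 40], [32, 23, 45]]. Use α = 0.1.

χ² = 12.602. df = 2, critical = 4.605. Reject H₀. Variables are dependent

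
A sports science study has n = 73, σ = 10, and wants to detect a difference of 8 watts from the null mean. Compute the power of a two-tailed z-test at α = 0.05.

SE = σ/√n = 10/√73 = 1.17. Non-centrality λ = d/SE = 8/1.17 = 6.835. Power ≈ Φ(λ - z_{α/2}) = Φ(6.835 - 1.96) = Φ(4.875) = 1.0.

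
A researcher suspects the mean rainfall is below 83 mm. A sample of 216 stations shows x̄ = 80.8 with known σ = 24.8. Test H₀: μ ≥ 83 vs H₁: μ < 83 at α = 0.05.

z = -1.304. Critical value: -1.645. Fail to reject H₀.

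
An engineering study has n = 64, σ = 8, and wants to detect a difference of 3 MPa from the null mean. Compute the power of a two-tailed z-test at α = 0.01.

SE = σ/√n = 8/√64 = 1.0. Non-centrality λ = d/SE = 3/1.0 = 3.0. Power ≈ Φ(λ - z_{α/2}) = Φ(3.0 - 2.576) = Φ(0.424) = 0.664.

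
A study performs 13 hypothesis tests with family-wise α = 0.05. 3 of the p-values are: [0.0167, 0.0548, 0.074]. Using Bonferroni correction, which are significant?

Bonferroni α = 0.05/13 = 0.00385. None of the given p-values are significant.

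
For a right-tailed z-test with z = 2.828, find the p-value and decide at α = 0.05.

p = P(Z > 2.828) = 1 - Φ(2.828) ≈ 0.0023. Since p < 0.05, reject H₀ (significant) at α = 0.05.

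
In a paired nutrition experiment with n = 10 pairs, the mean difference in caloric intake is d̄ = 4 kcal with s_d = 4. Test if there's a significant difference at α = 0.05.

t = d̄/(s_d/√n) = 4/(4/√10) = 3.162. df = 9, critical t = ±2.262. Reject H₀.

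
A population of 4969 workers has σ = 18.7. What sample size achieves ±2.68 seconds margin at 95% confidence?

Without FPC: n₀ = (1.96×18.7/2.68)² = 187.036. With FPC: n = n₀N/(n₀+N-1) = 180.3 → n = 181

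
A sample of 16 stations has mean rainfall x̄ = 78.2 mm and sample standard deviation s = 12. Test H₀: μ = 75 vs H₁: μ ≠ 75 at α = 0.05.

t = (x̄ - μ₀)/(s/√n) = (78.2 - 75)/(12/√16) = 1.067. df = 15, critical t = ±2.131. Fail to reject H₀.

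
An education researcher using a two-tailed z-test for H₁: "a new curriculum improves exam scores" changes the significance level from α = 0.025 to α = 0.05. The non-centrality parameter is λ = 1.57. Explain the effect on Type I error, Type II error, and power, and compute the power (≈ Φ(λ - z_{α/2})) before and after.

Increasing α from 0.025 to 0.05:
• Type I error rate increases (α is the Type I rate by definition).
• Critical value moves from z_{α/2} = 2.241 to 1.96, so power = Φ(λ - z_{α/2}) goes from Φ(1.57 - 2.241) = 0.251 to Φ(1.57 - 1.96) = 0.348.
• Type II error rate β = 1 - power therefore decreases (0.749 → 0.652).
Appropriate when false negatives are costly — here, keeping the old curriculum when the new one would have helped students.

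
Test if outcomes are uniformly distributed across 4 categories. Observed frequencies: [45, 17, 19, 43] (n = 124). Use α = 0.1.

Expected = 31 each. χ² = Σ(O-E)²/E = 21.935. df = 3, critical value = 6.251. Reject H₀.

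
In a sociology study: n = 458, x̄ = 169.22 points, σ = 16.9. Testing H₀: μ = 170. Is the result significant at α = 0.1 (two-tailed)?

z = (169.22 - 170)/(16.9/√458) = -0.988. Since |z| ≤ 1.645, not significant at α = 0.1.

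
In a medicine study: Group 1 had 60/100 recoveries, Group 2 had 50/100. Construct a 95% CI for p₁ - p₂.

p̂₁ = 0.6, p̂₂ = 0.5. Difference = 0.1. CI = (-0.037, 0.237)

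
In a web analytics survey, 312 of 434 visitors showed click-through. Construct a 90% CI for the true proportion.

p̂ = 0.719. CI = p̂ ± z*√(p̂(1-p̂)/n) = (0.683, 0.754)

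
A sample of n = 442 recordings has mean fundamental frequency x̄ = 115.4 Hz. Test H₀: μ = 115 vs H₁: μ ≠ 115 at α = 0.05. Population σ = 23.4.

z = (x̄ - μ₀)/(σ/√n) = (115.4 - 115)/(23.4/√442) = 0.359. Critical value: ±1.96. Since |0.359| ≤ 1.96, Fail to reject H₀.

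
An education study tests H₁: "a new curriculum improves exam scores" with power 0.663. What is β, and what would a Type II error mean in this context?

β = 1 - power = 1 - 0.663 = 0.337. A Type II error is failing to reject H₀ when H₀ is false (false negative) — here, failing to conclude that a new curriculum improves exam scores when in fact it is true. Consequence: keeping the old curriculum when the new one would have helped students.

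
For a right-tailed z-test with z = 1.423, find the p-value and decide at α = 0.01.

p = P(Z > 1.423) = 1 - Φ(1.423) ≈ 0.0774. Since p ≥ 0.01, fail to reject H₀ (not significant) at α = 0.01.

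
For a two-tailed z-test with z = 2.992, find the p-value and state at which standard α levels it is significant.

p = 2·P(Z > |2.992|) = 2·(1 - Φ(2.992)) ≈ 0.0028. Significant at α = 0.1; Significant at α = 0.05; Significant at α = 0.01.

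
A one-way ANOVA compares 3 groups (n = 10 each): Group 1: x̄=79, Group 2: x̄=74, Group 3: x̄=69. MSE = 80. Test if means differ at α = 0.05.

Grand mean = 74.0. SS_between = 500.0, MS_between = 250.0. F = 3.125, F_crit ≈ 3.354. Fail to reject H₀.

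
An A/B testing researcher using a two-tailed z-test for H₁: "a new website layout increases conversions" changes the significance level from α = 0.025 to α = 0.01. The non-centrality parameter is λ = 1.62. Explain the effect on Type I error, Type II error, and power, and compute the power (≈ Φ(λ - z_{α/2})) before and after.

Decreasing α from 0.025 to 0.01:
• Type I error rate decreases (α is the Type I rate by definition).
• Critical value moves from z_{α/2} = 2.241 to 2.576, so power = Φ(λ - z_{α/2}) goes from Φ(1.62 - 2.241) = 0.267 to Φ(1.62 - 2.576) = 0.17.
• Type II error rate β = 1 - power therefore increases (0.733 → 0.83).
Appropriate when false positives are costly — here, rolling out a layout that doesn't actually help — wasted engineering effort.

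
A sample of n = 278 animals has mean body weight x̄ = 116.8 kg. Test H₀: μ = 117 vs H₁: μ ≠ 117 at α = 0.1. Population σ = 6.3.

z = (x̄ - μ₀)/(σ/√n) = (116.8 - 117)/(6.3/√278) = -0.529. Critical value: ±1.645. Since |-0.529| ≤ 1.645, Fail to reject H₀.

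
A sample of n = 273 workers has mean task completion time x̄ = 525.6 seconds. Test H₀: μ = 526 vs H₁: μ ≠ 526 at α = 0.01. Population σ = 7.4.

z = (x̄ - μ₀)/(σ/√n) = (525.6 - 526)/(7.4/√273) = -0.893. Critical value: ±2.576. Since |-0.893| ≤ 2.576, Fail to reject H₀.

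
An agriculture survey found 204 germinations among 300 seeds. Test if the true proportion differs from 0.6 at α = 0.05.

p̂ = 0.68, p₀ = 0.6. z = (p̂ - p₀)/√(p₀(1-p₀)/n) = 2.828. Critical: ±1.96. Reject H₀.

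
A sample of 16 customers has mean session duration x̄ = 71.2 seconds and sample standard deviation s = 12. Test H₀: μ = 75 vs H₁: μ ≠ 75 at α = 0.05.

t = (x̄ - μ₀)/(s/√n) = (71.2 - 75)/(12/√16) = -1.267. df = 15, critical t = ±2.131. Fail to reject H₀.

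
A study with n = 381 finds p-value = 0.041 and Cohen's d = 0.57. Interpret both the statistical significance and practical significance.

Statistically significant (p = 0.041 < 0.05). Cohen's d = 0.57 indicates a medium effect size. Both statistical and practical significance should be considered.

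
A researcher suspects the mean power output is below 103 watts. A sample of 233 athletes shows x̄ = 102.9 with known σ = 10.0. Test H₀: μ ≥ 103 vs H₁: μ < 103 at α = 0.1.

z = -0.153. Critical value: -1.28. Fail to reject H₀.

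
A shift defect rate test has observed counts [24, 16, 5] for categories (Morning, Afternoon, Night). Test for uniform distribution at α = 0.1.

Expected = 15 each. χ² = Σ(O-E)²/E = 12.133. df = 2, critical value = 4.605. Reject H₀.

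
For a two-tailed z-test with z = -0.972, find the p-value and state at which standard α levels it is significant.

p = 2·P(Z > |-0.972|) = 2·(1 - Φ(0.972)) ≈ 0.3311. Not significant at any standard level.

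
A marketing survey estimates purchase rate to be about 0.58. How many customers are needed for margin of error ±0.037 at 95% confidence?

n = z²p(1-p)/E² = 1.96²×0.58×0.42/0.037² = 683.6 → n = 684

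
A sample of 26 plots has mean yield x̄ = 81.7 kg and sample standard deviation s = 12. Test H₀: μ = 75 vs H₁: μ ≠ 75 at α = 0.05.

t = (x̄ - μ₀)/(s/√n) = (81.7 - 75)/(12/√26) = 2.847. df = 25, critical t = ±2.06. Reject H₀.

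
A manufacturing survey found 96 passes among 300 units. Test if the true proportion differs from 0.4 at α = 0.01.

p̂ = 0.32, p₀ = 0.4. z = (p̂ - p₀)/√(p₀(1-p₀)/n) = -2.828. Critical: ±2.576. Reject H₀.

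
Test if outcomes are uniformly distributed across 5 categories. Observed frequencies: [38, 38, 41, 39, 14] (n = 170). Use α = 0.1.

Expected = 34 each. χ² = Σ(O-E)²/E = 14.882. df = 4, critical value = 7.779. Reject H₀.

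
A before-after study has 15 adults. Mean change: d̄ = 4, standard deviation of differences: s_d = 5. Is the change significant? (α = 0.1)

t = d̄/(s_d/√n) = 4/(5/√15) = 3.098. df = 14, critical t = ±1.761. Reject H₀.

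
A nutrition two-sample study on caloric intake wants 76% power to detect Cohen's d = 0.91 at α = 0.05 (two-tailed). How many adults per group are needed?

z_{α/2} = 1.96, z_β = Φ⁻¹(0.76) = 0.706. For large effect (d = 0.91): n per group = 2(z_{α/2} + z_β)²/d² = 2(1.96 + 0.706)²/0.91² = 17.2 → 18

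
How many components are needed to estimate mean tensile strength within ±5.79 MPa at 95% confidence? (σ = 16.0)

n = (z*σ/E)² = (1.96×16.0/5.79)² = 29.3 → n = 30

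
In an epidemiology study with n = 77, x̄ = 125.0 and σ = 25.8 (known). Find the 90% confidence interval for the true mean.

CI = x̄ ± z*(σ/√n) = 125.0 ± 1.645(25.8/√77) = 125.0 ± 4.84 = (120.16, 129.84)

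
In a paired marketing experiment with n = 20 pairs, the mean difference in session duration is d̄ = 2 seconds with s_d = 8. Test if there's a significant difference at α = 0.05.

t = d̄/(s_d/√n) = 2/(8/√20) = 1.118. df = 19, critical t = ±2.093. Fail to reject H₀.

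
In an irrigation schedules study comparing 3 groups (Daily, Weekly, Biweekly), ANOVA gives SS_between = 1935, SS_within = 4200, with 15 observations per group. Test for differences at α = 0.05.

df_between = 2, df_within = 42. F = MS_between/MS_within = 967.5/100.0 = 9.675. F_crit ≈ 3.22. Reject H₀. At least one mean differs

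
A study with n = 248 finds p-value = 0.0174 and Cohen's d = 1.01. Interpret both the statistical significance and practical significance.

Statistically significant (p = 0.0174 < 0.05). Cohen's d = 1.01 indicates a large effect size. Both statistical and practical significance should be considered.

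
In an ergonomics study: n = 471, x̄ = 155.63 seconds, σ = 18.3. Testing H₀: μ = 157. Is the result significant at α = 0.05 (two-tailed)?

z = (155.63 - 157)/(18.3/√471) = -1.625. Since |z| ≤ 1.96, not significant at α = 0.05.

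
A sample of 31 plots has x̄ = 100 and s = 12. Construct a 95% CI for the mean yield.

CI = x̄ ± t*(s/√n) = 100 ± 2.042(12/√31) = (95.6, 104.4)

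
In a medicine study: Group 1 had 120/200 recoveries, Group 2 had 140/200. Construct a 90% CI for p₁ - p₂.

p̂₁ = 0.6, p̂₂ = 0.7. Difference = -0.1. CI = (-0.178, -0.022)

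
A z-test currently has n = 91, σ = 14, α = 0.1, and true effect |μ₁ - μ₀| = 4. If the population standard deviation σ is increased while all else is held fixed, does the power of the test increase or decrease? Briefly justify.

Power decreases: a larger σ inflates the standard error σ/√n, pulling the sampling distribution under H₁ back toward the critical value.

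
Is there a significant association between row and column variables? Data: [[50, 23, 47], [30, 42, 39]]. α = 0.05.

χ² = 10.964. df = 2, critical = 5.991. Reject H₀. Variables are dependent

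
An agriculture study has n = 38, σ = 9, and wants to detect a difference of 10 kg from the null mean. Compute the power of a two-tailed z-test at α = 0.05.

SE = σ/√n = 9/√38 = 1.46. Non-centrality λ = d/SE = 10/1.46 = 6.849. Power ≈ Φ(λ - z_{α/2}) = Φ(6.849 - 1.96) = Φ(4.889) = 1.0.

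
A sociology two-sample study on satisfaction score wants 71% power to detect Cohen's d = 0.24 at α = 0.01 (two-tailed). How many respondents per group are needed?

z_{α/2} = 2.576, z_β = Φ⁻¹(0.71) = 0.553. For small effect (d = 0.24): n per group = 2(z_{α/2} + z_β)²/d² = 2(2.576 + 0.553)²/0.24² = 340.0 → 340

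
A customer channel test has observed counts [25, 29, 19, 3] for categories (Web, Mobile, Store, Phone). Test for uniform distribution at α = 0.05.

Expected = 19 each. χ² = Σ(O-E)²/E = 20.632. df = 3, critical value = 7.815. Reject H₀.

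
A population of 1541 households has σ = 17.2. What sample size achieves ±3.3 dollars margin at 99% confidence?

Without FPC: n₀ = (2.576×17.2/3.3)² = 180.269. With FPC: n = n₀N/(n₀+N-1) = 161.5 → n = 162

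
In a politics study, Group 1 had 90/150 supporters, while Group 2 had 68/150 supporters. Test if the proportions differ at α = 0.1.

p̂₁ = 0.6, p̂₂ = 0.453, pooled p̂ = 0.527. z = 2.544. Critical: ±1.645. Reject H₀.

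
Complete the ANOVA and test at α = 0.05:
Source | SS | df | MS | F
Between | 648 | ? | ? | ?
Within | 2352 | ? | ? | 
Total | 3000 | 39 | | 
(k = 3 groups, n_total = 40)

df_between = 2, df_within = 37. MS_between = 324.0, MS_within = 63.57. F = 5.097, F_crit ≈ 3.252. Reject H₀.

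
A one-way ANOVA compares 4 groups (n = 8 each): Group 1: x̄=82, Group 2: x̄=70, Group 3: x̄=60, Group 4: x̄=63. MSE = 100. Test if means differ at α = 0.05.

Grand mean = 68.75. SS_between = 2294.0, MS_between = 764.67. F = 7.647, F_crit ≈ 2.947. Reject H₀.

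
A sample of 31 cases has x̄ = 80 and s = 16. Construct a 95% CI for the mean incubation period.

CI = x̄ ± t*(s/√n) = 80 ± 2.042(16/√31) = (74.13, 85.87)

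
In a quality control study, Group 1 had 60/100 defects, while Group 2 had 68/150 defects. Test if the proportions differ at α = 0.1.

p̂₁ = 0.6, p̂₂ = 0.453, pooled p̂ = 0.512. z = 2.273. Critical: ±1.645. Reject H₀.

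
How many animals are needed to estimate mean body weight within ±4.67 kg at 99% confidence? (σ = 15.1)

n = (z*σ/E)² = (2.576×15.1/4.67)² = 69.4 → n = 70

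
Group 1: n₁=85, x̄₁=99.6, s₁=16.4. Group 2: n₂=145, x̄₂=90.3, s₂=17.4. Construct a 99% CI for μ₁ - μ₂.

Difference = 9.3. SE = √(16.4²/85 + 17.4²/145) = 2.292. CI = (3.4, 15.2)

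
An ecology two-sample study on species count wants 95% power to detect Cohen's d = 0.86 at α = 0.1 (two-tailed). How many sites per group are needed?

z_{α/2} = 1.645, z_β = Φ⁻¹(0.95) = 1.645. For large effect (d = 0.86): n per group = 2(z_{α/2} + z_β)²/d² = 2(1.645 + 1.645)²/0.86² = 29.3 → 30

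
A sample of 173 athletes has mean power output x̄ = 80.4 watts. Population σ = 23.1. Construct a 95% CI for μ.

CI = x̄ ± z*(σ/√n) = 80.4 ± 1.96(23.1/√173) = 80.4 ± 3.44 = (76.96, 83.84)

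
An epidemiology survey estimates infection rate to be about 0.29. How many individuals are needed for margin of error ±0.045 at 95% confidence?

n = z²p(1-p)/E² = 1.96²×0.29×0.71/0.045² = 390.6 → n = 391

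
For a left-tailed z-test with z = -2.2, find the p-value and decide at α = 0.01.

p = P(Z < -2.2) = Φ(-2.2) ≈ 0.0139. Since p ≥ 0.01, fail to reject H₀ (not significant) at α = 0.01.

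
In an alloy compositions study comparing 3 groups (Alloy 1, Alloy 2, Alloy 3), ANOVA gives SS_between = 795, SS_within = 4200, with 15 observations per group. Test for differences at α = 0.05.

df_between = 2, df_within = 42. F = MS_between/MS_within = 397.5/100.0 = 3.975. F_crit ≈ 3.22. Reject H₀. At least one mean differs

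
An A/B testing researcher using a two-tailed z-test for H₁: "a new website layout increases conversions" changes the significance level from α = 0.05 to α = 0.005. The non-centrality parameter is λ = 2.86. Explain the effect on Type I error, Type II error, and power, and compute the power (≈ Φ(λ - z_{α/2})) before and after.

Decreasing α from 0.05 to 0.005:
• Type I error rate decreases (α is the Type I rate by definition).
• Critical value moves from z_{α/2} = 1.96 to 2.807, so power = Φ(λ - z_{α/2}) goes from Φ(2.86 - 1.96) = 0.816 to Φ(2.86 - 2.807) = 0.521.
• Type II error rate β = 1 - power therefore increases (0.184 → 0.479).
Appropriate when false positives are costly — here, rolling out a layout that doesn't actually help — wasted engineering effort.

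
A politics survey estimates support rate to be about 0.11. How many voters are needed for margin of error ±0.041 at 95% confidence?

n = z²p(1-p)/E² = 1.96²×0.11×0.89/0.041² = 223.7 → n = 224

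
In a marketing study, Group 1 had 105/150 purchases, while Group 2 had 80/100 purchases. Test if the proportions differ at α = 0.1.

p̂₁ = 0.7, p̂₂ = 0.8, pooled p̂ = 0.74. z = -1.766. Critical: ±1.645. Reject H₀.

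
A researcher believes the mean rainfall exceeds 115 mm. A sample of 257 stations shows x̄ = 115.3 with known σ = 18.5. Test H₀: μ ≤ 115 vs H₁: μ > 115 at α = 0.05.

z = 0.26. Critical value: 1.645. Fail to reject H₀.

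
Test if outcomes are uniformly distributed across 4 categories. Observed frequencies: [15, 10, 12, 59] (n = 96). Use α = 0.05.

Expected = 24 each. χ² = Σ(O-E)²/E = 68.583. df = 3, critical value = 7.815. Reject H₀.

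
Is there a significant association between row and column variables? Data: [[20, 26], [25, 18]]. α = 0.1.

χ² = 1.911. df = 1, critical = 2.706. Fail to reject H₀. No evidence of dependence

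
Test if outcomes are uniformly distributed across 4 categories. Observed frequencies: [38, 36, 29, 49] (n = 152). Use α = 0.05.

Expected = 38 each. χ² = Σ(O-E)²/E = 5.421. df = 3, critical value = 7.815. Fail to reject H₀.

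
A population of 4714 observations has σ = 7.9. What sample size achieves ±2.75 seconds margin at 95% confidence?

Without FPC: n₀ = (1.96×7.9/2.75)² = 31.703. With FPC: n = n₀N/(n₀+N-1) = 31.5 → n = 32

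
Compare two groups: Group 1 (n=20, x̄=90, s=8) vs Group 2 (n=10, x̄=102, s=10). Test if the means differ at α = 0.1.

Pooled sp = 8.69. t = -3.564, df = 28. Critical t = ±1.701. Reject H₀.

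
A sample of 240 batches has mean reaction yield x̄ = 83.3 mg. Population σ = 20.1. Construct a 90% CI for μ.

CI = x̄ ± z*(σ/√n) = 83.3 ± 1.645(20.1/√240) = 83.3 ± 2.13 = (81.17, 85.43)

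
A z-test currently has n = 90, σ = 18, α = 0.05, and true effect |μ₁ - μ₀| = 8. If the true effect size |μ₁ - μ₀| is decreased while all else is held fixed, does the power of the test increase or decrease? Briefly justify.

Power decreases: a smaller true effect decreases the non-centrality λ = |μ₁ - μ₀|/(σ/√n).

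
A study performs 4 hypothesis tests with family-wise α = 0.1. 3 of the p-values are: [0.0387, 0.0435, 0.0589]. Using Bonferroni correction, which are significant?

Bonferroni α = 0.1/4 = 0.025. None of the given p-values are significant.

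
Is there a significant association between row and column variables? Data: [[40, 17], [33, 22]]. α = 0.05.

χ² = 1.277. df = 1, critical = 3.841. Fail to reject H₀. No evidence of dependence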